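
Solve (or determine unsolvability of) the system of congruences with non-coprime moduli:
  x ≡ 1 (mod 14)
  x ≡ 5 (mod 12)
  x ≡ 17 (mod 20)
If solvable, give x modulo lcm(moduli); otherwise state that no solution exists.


Moduli 14, 12, 20 are not pairwise coprime, so CRT works modulo lcm(m_i) when all pairwise compatibility conditions hold.
Pairwise compatibility: gcd(m_i, m_j) must divide a_i - a_j for every pair.
Merge one congruence at a time:
  Start: x ≡ 1 (mod 14).
  Combine with x ≡ 5 (mod 12): gcd(14, 12) = 2; 5 - 1 = 4, which IS divisible by 2, so compatible.
    Write x = 1 + 14·t and substitute into x ≡ 5 (mod 12): 14·t ≡ 5 − 1 = 4 (mod 12).
    Divide the congruence (and modulus) by g = 2: 7·t ≡ 2 (mod 6).
    Reduce coefficients mod 6: 1·t ≡ 2 (mod 6).
    So t ≡ 2 (mod 6).
    Then x = 1 + 14·2 = 29, valid modulo lcm(14, 12) = 84: x ≡ 29 (mod 84).
  Combine with x ≡ 17 (mod 20): gcd(84, 20) = 4; 17 - 29 = -12, which IS divisible by 4, so compatible.
    Write x = 29 + 84·t and substitute into x ≡ 17 (mod 20): 84·t ≡ 17 − 29 = -12 (mod 20).
    Divide the congruence (and modulus) by g = 4: 21·t ≡ -3 (mod 5).
    Reduce coefficients mod 5: 1·t ≡ 2 (mod 5).
    So t ≡ 2 (mod 5).
    Then x = 29 + 84·2 = 197, valid modulo lcm(84, 20) = 420: x ≡ 197 (mod 420).
Verify: 197 mod 14 = 1, 197 mod 12 = 5, 197 mod 20 = 17.

x ≡ 197 (mod 420).


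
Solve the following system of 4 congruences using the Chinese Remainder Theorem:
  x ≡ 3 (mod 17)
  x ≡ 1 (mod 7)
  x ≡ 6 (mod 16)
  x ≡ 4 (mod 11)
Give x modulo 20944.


Product of moduli M = 17 · 7 · 16 · 11 = 20944.
Merge one congruence at a time:
  Start: x ≡ 3 (mod 17).
  Combine with x ≡ 1 (mod 7); new modulus lcm = 119.
    Write x = 3 + 17·t and substitute into x ≡ 1 (mod 7): 17·t ≡ 1 − 3 = -2 (mod 7).
    Reduce coefficients mod 7: 3·t ≡ 5 (mod 7).
    The inverse of 3 mod 7 is 5 (since 3·5 = 15 = 2·7 + 1), so t ≡ 5·5 = 25 ≡ 4 (mod 7).
    Then x = 3 + 17·4 = 71, valid modulo lcm(17, 7) = 119: x ≡ 71 (mod 119).
  Combine with x ≡ 6 (mod 16); new modulus lcm = 1904.
    Write x = 71 + 119·t and substitute into x ≡ 6 (mod 16): 119·t ≡ 6 − 71 = -65 (mod 16).
    Reduce coefficients mod 16: 7·t ≡ 15 (mod 16).
    The inverse of 7 mod 16 is 7 (since 7·7 = 49 = 3·16 + 1), so t ≡ 7·15 = 105 ≡ 9 (mod 16).
    Then x = 71 + 119·9 = 1142, valid modulo lcm(119, 16) = 1904: x ≡ 1142 (mod 1904).
  Combine with x ≡ 4 (mod 11); new modulus lcm = 20944.
    Write x = 1142 + 1904·t and substitute into x ≡ 4 (mod 11): 1904·t ≡ 4 − 1142 = -1138 (mod 11).
    Reduce coefficients mod 11: 1·t ≡ 6 (mod 11).
    So t ≡ 6 (mod 11).
    Then x = 1142 + 1904·6 = 12566, valid modulo lcm(1904, 11) = 20944: x ≡ 12566 (mod 20944).
Verify against each original: 12566 mod 17 = 3, 12566 mod 7 = 1, 12566 mod 16 = 6, 12566 mod 11 = 4.

x ≡ 12566 (mod 20944).


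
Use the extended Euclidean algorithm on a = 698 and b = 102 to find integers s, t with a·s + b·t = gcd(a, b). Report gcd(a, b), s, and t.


Euclidean algorithm on (698, 102) — divide until remainder is 0:
  698 = 6 · 102 + 86
  102 = 1 · 86 + 16
  86 = 5 · 16 + 6
  16 = 2 · 6 + 4
  6 = 1 · 4 + 2
  4 = 2 · 2 + 0
gcd(698, 102) = 2.
Track Bezout coefficients alongside the remainders: start with r₀ = 698 = a·1 + b·0 (s = 1, t = 0) and r₁ = 102 = a·0 + b·1 (s = 0, t = 1); each new remainder r_{k+1} = r_{k-1} − q_k·r_k inherits s_{k+1} = s_{k-1} − q_k·s_k, t_{k+1} = t_{k-1} − q_k·t_k, so r_k = a·s_k + b·t_k at every step:
  q = 6: r = 86, s = 1 − 6·0 = 1, t = 0 − 6·1 = -6  (check: 698·1 + 102·(-6) = 86)
  q = 1: r = 16, s = 0 − 1·1 = -1, t = 1 − 1·(-6) = 7  (check: 698·(-1) + 102·7 = 16)
  q = 5: r = 6, s = 1 − 5·(-1) = 6, t = -6 − 5·7 = -41  (check: 698·6 + 102·(-41) = 6)
  q = 2: r = 4, s = -1 − 2·6 = -13, t = 7 − 2·(-41) = 89  (check: 698·(-13) + 102·89 = 4)
  q = 1: r = 2, s = 6 − 1·(-13) = 19, t = -41 − 1·89 = -130  (check: 698·19 + 102·(-130) = 2)
The row with r = 2 (the gcd) gives the Bezout coefficients s = 19, t = -130.
Result: 698 · (19) + 102 · (-130) = 2.

gcd(698, 102) = 2; s = 19, t = -130 (check: 698·19 + 102·(-130) = 2).


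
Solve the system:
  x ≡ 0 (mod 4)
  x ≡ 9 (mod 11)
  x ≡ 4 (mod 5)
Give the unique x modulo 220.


Moduli 4, 11, 5 are pairwise coprime; by CRT there is a unique solution modulo M = 4 · 11 · 5 = 220.
Solve pairwise, accumulating the modulus:
  Start with x ≡ 0 (mod 4).
  Combine with x ≡ 9 (mod 11): since gcd(4, 11) = 1, we get a unique residue mod 44.
    Write x = 0 + 4·t and substitute into x ≡ 9 (mod 11): 4·t ≡ 9 − 0 = 9 (mod 11).
    The inverse of 4 mod 11 is 3 (since 4·3 = 12 = 1·11 + 1), so t ≡ 3·9 = 27 ≡ 5 (mod 11).
    Then x = 0 + 4·5 = 20, valid modulo lcm(4, 11) = 44: x ≡ 20 (mod 44).
  Combine with x ≡ 4 (mod 5): since gcd(44, 5) = 1, we get a unique residue mod 220.
    Write x = 20 + 44·t and substitute into x ≡ 4 (mod 5): 44·t ≡ 4 − 20 = -16 (mod 5).
    Reduce coefficients mod 5: 4·t ≡ 4 (mod 5).
    The inverse of 4 mod 5 is 4 (since 4·4 = 16 = 3·5 + 1), so t ≡ 4·4 = 16 ≡ 1 (mod 5).
    Then x = 20 + 44·1 = 64, valid modulo lcm(44, 5) = 220: x ≡ 64 (mod 220).
Verify: 64 mod 4 = 0 ✓, 64 mod 11 = 9 ✓, 64 mod 5 = 4 ✓.

x ≡ 64 (mod 220).


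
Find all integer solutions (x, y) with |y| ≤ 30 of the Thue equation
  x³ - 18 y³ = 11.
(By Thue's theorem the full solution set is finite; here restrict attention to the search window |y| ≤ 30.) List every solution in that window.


The equation is x³ - 18y³ = 11. For fixed y, x³ = 18·y³ + 11, so a solution requires the RHS to be a perfect cube.
Strategy: iterate y from -30 to 30, compute RHS = 18·y³ + 11, and check whether it is a (positive or negative) perfect cube.
Check small values of y:
  y = 0: RHS = 11 is not a perfect cube.
  y = 1: RHS = 29 is not a perfect cube.
  y = -1: RHS = -7 is not a perfect cube.
  y = 2: RHS = 155 is not a perfect cube.
  y = -2: RHS = -133 is not a perfect cube.
  y = 3: RHS = 497 is not a perfect cube.
  y = -3: RHS = -475 is not a perfect cube.
Continuing the search up to |y| = 30 finds no solutions either.
No (x, y) in the scanned range satisfies the equation.

No integer solutions with |y| ≤ 30.


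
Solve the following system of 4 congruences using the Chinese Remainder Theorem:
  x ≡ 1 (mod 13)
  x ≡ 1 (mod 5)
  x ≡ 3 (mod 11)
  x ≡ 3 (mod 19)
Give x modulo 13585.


Product of moduli M = 13 · 5 · 11 · 19 = 13585.
Merge one congruence at a time:
  Start: x ≡ 1 (mod 13).
  Combine with x ≡ 1 (mod 5); new modulus lcm = 65.
    Write x = 1 + 13·t and substitute into x ≡ 1 (mod 5): 13·t ≡ 1 − 1 = 0 (mod 5).
    Reduce coefficients mod 5: 3·t ≡ 0 (mod 5).
    The inverse of 3 mod 5 is 2 (since 3·2 = 6 = 1·5 + 1), so t ≡ 2·0 = 0 ≡ 0 (mod 5).
    Then x = 1 + 13·0 = 1, valid modulo lcm(13, 5) = 65: x ≡ 1 (mod 65).
  Combine with x ≡ 3 (mod 11); new modulus lcm = 715.
    Write x = 1 + 65·t and substitute into x ≡ 3 (mod 11): 65·t ≡ 3 − 1 = 2 (mod 11).
    Reduce coefficients mod 11: 10·t ≡ 2 (mod 11).
    The inverse of 10 mod 11 is 10 (since 10·10 = 100 = 9·11 + 1), so t ≡ 10·2 = 20 ≡ 9 (mod 11).
    Then x = 1 + 65·9 = 586, valid modulo lcm(65, 11) = 715: x ≡ 586 (mod 715).
  Combine with x ≡ 3 (mod 19); new modulus lcm = 13585.
    Write x = 586 + 715·t and substitute into x ≡ 3 (mod 19): 715·t ≡ 3 − 586 = -583 (mod 19).
    Reduce coefficients mod 19: 12·t ≡ 6 (mod 19).
    The inverse of 12 mod 19 is 8 (since 12·8 = 96 = 5·19 + 1), so t ≡ 8·6 = 48 ≡ 10 (mod 19).
    Then x = 586 + 715·10 = 7736, valid modulo lcm(715, 19) = 13585: x ≡ 7736 (mod 13585).
Verify against each original: 7736 mod 13 = 1, 7736 mod 5 = 1, 7736 mod 11 = 3, 7736 mod 19 = 3.

x ≡ 7736 (mod 13585).


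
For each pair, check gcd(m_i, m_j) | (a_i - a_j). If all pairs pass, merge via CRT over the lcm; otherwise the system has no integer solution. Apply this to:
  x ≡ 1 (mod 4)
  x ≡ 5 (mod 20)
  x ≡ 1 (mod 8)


Moduli 4, 20, 8 are not pairwise coprime, so CRT works modulo lcm(m_i) when all pairwise compatibility conditions hold.
Pairwise compatibility: gcd(m_i, m_j) must divide a_i - a_j for every pair.
Merge one congruence at a time:
  Start: x ≡ 1 (mod 4).
  Combine with x ≡ 5 (mod 20): gcd(4, 20) = 4; 5 - 1 = 4, which IS divisible by 4, so compatible.
    Write x = 1 + 4·t and substitute into x ≡ 5 (mod 20): 4·t ≡ 5 − 1 = 4 (mod 20).
    Divide the congruence (and modulus) by g = 4: 1·t ≡ 1 (mod 5).
    So t ≡ 1 (mod 5).
    Then x = 1 + 4·1 = 5, valid modulo lcm(4, 20) = 20: x ≡ 5 (mod 20).
  Combine with x ≡ 1 (mod 8): gcd(20, 8) = 4; 1 - 5 = -4, which IS divisible by 4, so compatible.
    Write x = 5 + 20·t and substitute into x ≡ 1 (mod 8): 20·t ≡ 1 − 5 = -4 (mod 8).
    Divide the congruence (and modulus) by g = 4: 5·t ≡ -1 (mod 2).
    Reduce coefficients mod 2: 1·t ≡ 1 (mod 2).
    So t ≡ 1 (mod 2).
    Then x = 5 + 20·1 = 25, valid modulo lcm(20, 8) = 40: x ≡ 25 (mod 40).
Verify: 25 mod 4 = 1, 25 mod 20 = 5, 25 mod 8 = 1.

x ≡ 25 (mod 40).


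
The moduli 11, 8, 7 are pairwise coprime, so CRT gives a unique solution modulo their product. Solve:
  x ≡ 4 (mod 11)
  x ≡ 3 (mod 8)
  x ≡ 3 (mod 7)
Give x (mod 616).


Moduli 11, 8, 7 are pairwise coprime; by CRT there is a unique solution modulo M = 11 · 8 · 7 = 616.
Solve pairwise, accumulating the modulus:
  Start with x ≡ 4 (mod 11).
  Combine with x ≡ 3 (mod 8): since gcd(11, 8) = 1, we get a unique residue mod 88.
    Write x = 4 + 11·t and substitute into x ≡ 3 (mod 8): 11·t ≡ 3 − 4 = -1 (mod 8).
    Reduce coefficients mod 8: 3·t ≡ 7 (mod 8).
    The inverse of 3 mod 8 is 3 (since 3·3 = 9 = 1·8 + 1), so t ≡ 3·7 = 21 ≡ 5 (mod 8).
    Then x = 4 + 11·5 = 59, valid modulo lcm(11, 8) = 88: x ≡ 59 (mod 88).
  Combine with x ≡ 3 (mod 7): since gcd(88, 7) = 1, we get a unique residue mod 616.
    Write x = 59 + 88·t and substitute into x ≡ 3 (mod 7): 88·t ≡ 3 − 59 = -56 (mod 7).
    Reduce coefficients mod 7: 4·t ≡ 0 (mod 7).
    The inverse of 4 mod 7 is 2 (since 4·2 = 8 = 1·7 + 1), so t ≡ 2·0 = 0 ≡ 0 (mod 7).
    Then x = 59 + 88·0 = 59, valid modulo lcm(88, 7) = 616: x ≡ 59 (mod 616).
Verify: 59 mod 11 = 4 ✓, 59 mod 8 = 3 ✓, 59 mod 7 = 3 ✓.

x ≡ 59 (mod 616).


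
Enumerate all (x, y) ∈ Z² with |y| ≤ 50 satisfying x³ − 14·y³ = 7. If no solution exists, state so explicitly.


The equation is x³ - 14y³ = 7. For fixed y, x³ = 14·y³ + 7, so a solution requires the RHS to be a perfect cube.
Strategy: iterate y from -50 to 50, compute RHS = 14·y³ + 7, and check whether it is a (positive or negative) perfect cube.
Check small values of y:
  y = 0: RHS = 7 is not a perfect cube.
  y = 1: RHS = 21 is not a perfect cube.
  y = -1: RHS = -7 is not a perfect cube.
  y = 2: RHS = 119 is not a perfect cube.
  y = -2: RHS = -105 is not a perfect cube.
  y = 3: RHS = 385 is not a perfect cube.
  y = -3: RHS = -371 is not a perfect cube.
Continuing the search up to |y| = 50 finds no solutions either.
No (x, y) in the scanned range satisfies the equation.

No integer solutions with |y| ≤ 50.


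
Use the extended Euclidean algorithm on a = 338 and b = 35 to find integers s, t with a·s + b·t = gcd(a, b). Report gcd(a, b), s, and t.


Euclidean algorithm on (338, 35) — divide until remainder is 0:
  338 = 9 · 35 + 23
  35 = 1 · 23 + 12
  23 = 1 · 12 + 11
  12 = 1 · 11 + 1
  11 = 11 · 1 + 0
gcd(338, 35) = 1.
Track Bezout coefficients alongside the remainders: start with r₀ = 338 = a·1 + b·0 (s = 1, t = 0) and r₁ = 35 = a·0 + b·1 (s = 0, t = 1); each new remainder r_{k+1} = r_{k-1} − q_k·r_k inherits s_{k+1} = s_{k-1} − q_k·s_k, t_{k+1} = t_{k-1} − q_k·t_k, so r_k = a·s_k + b·t_k at every step:
  q = 9: r = 23, s = 1 − 9·0 = 1, t = 0 − 9·1 = -9  (check: 338·1 + 35·(-9) = 23)
  q = 1: r = 12, s = 0 − 1·1 = -1, t = 1 − 1·(-9) = 10  (check: 338·(-1) + 35·10 = 12)
  q = 1: r = 11, s = 1 − 1·(-1) = 2, t = -9 − 1·10 = -19  (check: 338·2 + 35·(-19) = 11)
  q = 1: r = 1, s = -1 − 1·2 = -3, t = 10 − 1·(-19) = 29  (check: 338·(-3) + 35·29 = 1)
The row with r = 1 (the gcd) gives the Bezout coefficients s = -3, t = 29.
Result: 338 · (-3) + 35 · (29) = 1.

gcd(338, 35) = 1; s = -3, t = 29 (check: 338·(-3) + 35·29 = 1).


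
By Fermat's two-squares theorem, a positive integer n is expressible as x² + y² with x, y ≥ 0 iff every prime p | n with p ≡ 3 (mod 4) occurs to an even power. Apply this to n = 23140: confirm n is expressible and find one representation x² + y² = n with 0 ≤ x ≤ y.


Step 1: Factor n = 23140 = 2^2 · 5 · 13 · 89.
Step 2: Check the mod-4 condition on each prime factor: 2 = 2 (special); 5 ≡ 1 (mod 4), exponent 1; 13 ≡ 1 (mod 4), exponent 1; 89 ≡ 1 (mod 4), exponent 1.
All primes ≡ 3 (mod 4) appear to even exponent (or don't appear), so by the two-squares theorem n IS expressible as a sum of two squares.
Step 3: Build a representation. Group n = k² · m with k = 2 and m = 5 · 13 · 89 = 5785 (a product of primes ≡ 1 (mod 4)); a representation of m scales to one of n via (k·x)² + (k·y)² = k²(x² + y²). Each prime p ≡ 1 (mod 4) is itself a sum of two squares; find a² by testing p − a² for a perfect square:
  5: 5 − 1² = 4 = 2² ⇒ 5 = 1² + 2².
  13: 13 − 1² = 12, 13 − 2² = 9 = 3² ⇒ 13 = 2² + 3².
  89: 89 − 1² = 88, 89 − 2² = 85, 89 − 3² = 80, 89 − 4² = 73, 89 − 5² = 64 = 8² ⇒ 89 = 5² + 8².
  Combine using the Brahmagupta–Fibonacci identity (a² + b²)(c² + d²) = (ac − bd)² + (ad + bc)² = (ac + bd)² + (ad − bc)²:
  5 · 13 = 65: from (1² + 2²)(2² + 3²), take (1·2 − 2·3, 1·3 + 2·2) = (2 − 6, 3 + 4) = (-4, 7); dropping signs (only squares matter) gives (4, 7); check 4² + 7² = 16 + 49 = 65 ✓.
  65 · 89 = 5785: from (4² + 7²)(5² + 8²), take (4·5 − 7·8, 4·8 + 7·5) = (20 − 56, 32 + 35) = (-36, 67); dropping signs (only squares matter) gives (36, 67); check 36² + 67² = 1296 + 4489 = 5785 ✓.
  Scale by k = 2: (2·36, 2·67) = (72, 134).
Step 4: Order so x ≤ y and verify: 72² + 134² = 5184 + 17956 = 23140 = n. ✓

n = 23140 = 72² + 134² (one valid representation with x ≤ y).


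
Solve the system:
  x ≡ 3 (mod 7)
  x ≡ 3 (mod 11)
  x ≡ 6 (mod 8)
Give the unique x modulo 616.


Moduli 7, 11, 8 are pairwise coprime; by CRT there is a unique solution modulo M = 7 · 11 · 8 = 616.
Solve pairwise, accumulating the modulus:
  Start with x ≡ 3 (mod 7).
  Combine with x ≡ 3 (mod 11): since gcd(7, 11) = 1, we get a unique residue mod 77.
    Write x = 3 + 7·t and substitute into x ≡ 3 (mod 11): 7·t ≡ 3 − 3 = 0 (mod 11).
    The inverse of 7 mod 11 is 8 (since 7·8 = 56 = 5·11 + 1), so t ≡ 8·0 = 0 ≡ 0 (mod 11).
    Then x = 3 + 7·0 = 3, valid modulo lcm(7, 11) = 77: x ≡ 3 (mod 77).
  Combine with x ≡ 6 (mod 8): since gcd(77, 8) = 1, we get a unique residue mod 616.
    Write x = 3 + 77·t and substitute into x ≡ 6 (mod 8): 77·t ≡ 6 − 3 = 3 (mod 8).
    Reduce coefficients mod 8: 5·t ≡ 3 (mod 8).
    The inverse of 5 mod 8 is 5 (since 5·5 = 25 = 3·8 + 1), so t ≡ 5·3 = 15 ≡ 7 (mod 8).
    Then x = 3 + 77·7 = 542, valid modulo lcm(77, 8) = 616: x ≡ 542 (mod 616).
Verify: 542 mod 7 = 3 ✓, 542 mod 11 = 3 ✓, 542 mod 8 = 6 ✓.

x ≡ 542 (mod 616).


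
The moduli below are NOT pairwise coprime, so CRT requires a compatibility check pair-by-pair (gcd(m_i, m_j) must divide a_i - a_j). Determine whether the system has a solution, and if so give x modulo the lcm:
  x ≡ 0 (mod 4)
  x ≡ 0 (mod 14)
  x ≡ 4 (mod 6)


Moduli 4, 14, 6 are not pairwise coprime, so CRT works modulo lcm(m_i) when all pairwise compatibility conditions hold.
Pairwise compatibility: gcd(m_i, m_j) must divide a_i - a_j for every pair.
Merge one congruence at a time:
  Start: x ≡ 0 (mod 4).
  Combine with x ≡ 0 (mod 14): gcd(4, 14) = 2; 0 - 0 = 0, which IS divisible by 2, so compatible.
    Write x = 0 + 4·t and substitute into x ≡ 0 (mod 14): 4·t ≡ 0 − 0 = 0 (mod 14).
    Divide the congruence (and modulus) by g = 2: 2·t ≡ 0 (mod 7).
    The inverse of 2 mod 7 is 4 (since 2·4 = 8 = 1·7 + 1), so t ≡ 4·0 = 0 ≡ 0 (mod 7).
    Then x = 0 + 4·0 = 0, valid modulo lcm(4, 14) = 28: x ≡ 0 (mod 28).
  Combine with x ≡ 4 (mod 6): gcd(28, 6) = 2; 4 - 0 = 4, which IS divisible by 2, so compatible.
    Write x = 0 + 28·t and substitute into x ≡ 4 (mod 6): 28·t ≡ 4 − 0 = 4 (mod 6).
    Divide the congruence (and modulus) by g = 2: 14·t ≡ 2 (mod 3).
    Reduce coefficients mod 3: 2·t ≡ 2 (mod 3).
    The inverse of 2 mod 3 is 2 (since 2·2 = 4 = 1·3 + 1), so t ≡ 2·2 = 4 ≡ 1 (mod 3).
    Then x = 0 + 28·1 = 28, valid modulo lcm(28, 6) = 84: x ≡ 28 (mod 84).
Verify: 28 mod 4 = 0, 28 mod 14 = 0, 28 mod 6 = 4.

x ≡ 28 (mod 84).


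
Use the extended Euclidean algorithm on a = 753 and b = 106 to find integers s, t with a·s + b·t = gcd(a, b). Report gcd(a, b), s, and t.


Euclidean algorithm on (753, 106) — divide until remainder is 0:
  753 = 7 · 106 + 11
  106 = 9 · 11 + 7
  11 = 1 · 7 + 4
  7 = 1 · 4 + 3
  4 = 1 · 3 + 1
  3 = 3 · 1 + 0
gcd(753, 106) = 1.
Track Bezout coefficients alongside the remainders: start with r₀ = 753 = a·1 + b·0 (s = 1, t = 0) and r₁ = 106 = a·0 + b·1 (s = 0, t = 1); each new remainder r_{k+1} = r_{k-1} − q_k·r_k inherits s_{k+1} = s_{k-1} − q_k·s_k, t_{k+1} = t_{k-1} − q_k·t_k, so r_k = a·s_k + b·t_k at every step:
  q = 7: r = 11, s = 1 − 7·0 = 1, t = 0 − 7·1 = -7  (check: 753·1 + 106·(-7) = 11)
  q = 9: r = 7, s = 0 − 9·1 = -9, t = 1 − 9·(-7) = 64  (check: 753·(-9) + 106·64 = 7)
  q = 1: r = 4, s = 1 − 1·(-9) = 10, t = -7 − 1·64 = -71  (check: 753·10 + 106·(-71) = 4)
  q = 1: r = 3, s = -9 − 1·10 = -19, t = 64 − 1·(-71) = 135  (check: 753·(-19) + 106·135 = 3)
  q = 1: r = 1, s = 10 − 1·(-19) = 29, t = -71 − 1·135 = -206  (check: 753·29 + 106·(-206) = 1)
The row with r = 1 (the gcd) gives the Bezout coefficients s = 29, t = -206.
Result: 753 · (29) + 106 · (-206) = 1.

gcd(753, 106) = 1; s = 29, t = -206 (check: 753·29 + 106·(-206) = 1).


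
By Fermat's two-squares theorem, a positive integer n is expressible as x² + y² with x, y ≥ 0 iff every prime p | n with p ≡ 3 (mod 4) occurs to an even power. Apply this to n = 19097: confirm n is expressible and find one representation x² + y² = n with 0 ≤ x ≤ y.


Step 1: Factor n = 19097 = 13^2 · 113.
Step 2: Check the mod-4 condition on each prime factor: 13 ≡ 1 (mod 4), exponent 2; 113 ≡ 1 (mod 4), exponent 1.
All primes ≡ 3 (mod 4) appear to even exponent (or don't appear), so by the two-squares theorem n IS expressible as a sum of two squares.
Step 3: Build a representation. Here n = 13 · 13 · 113 is a product of primes ≡ 1 (mod 4). Each prime p ≡ 1 (mod 4) is itself a sum of two squares; find a² by testing p − a² for a perfect square:
  13: 13 − 1² = 12, 13 − 2² = 9 = 3² ⇒ 13 = 2² + 3².
  113: 113 − 1² = 112, 113 − 2² = 109, 113 − 3² = 104, 113 − 4² = 97, 113 − 5² = 88, 113 − 6² = 77, 113 − 7² = 64 = 8² ⇒ 113 = 7² + 8².
  Combine using the Brahmagupta–Fibonacci identity (a² + b²)(c² + d²) = (ac − bd)² + (ad + bc)² = (ac + bd)² + (ad − bc)²:
  13 · 13 = 169: from (2² + 3²)(2² + 3²), take (2·2 − 3·3, 2·3 + 3·2) = (4 − 9, 6 + 6) = (-5, 12); dropping signs (only squares matter) gives (5, 12); check 5² + 12² = 25 + 144 = 169 ✓.
  169 · 113 = 19097: from (5² + 12²)(7² + 8²), take (5·7 − 12·8, 5·8 + 12·7) = (35 − 96, 40 + 84) = (-61, 124); dropping signs (only squares matter) gives (61, 124); check 61² + 124² = 3721 + 15376 = 19097 ✓.
Step 4: Order so x ≤ y and verify: 61² + 124² = 3721 + 15376 = 19097 = n. ✓

n = 19097 = 61² + 124² (one valid representation with x ≤ y).


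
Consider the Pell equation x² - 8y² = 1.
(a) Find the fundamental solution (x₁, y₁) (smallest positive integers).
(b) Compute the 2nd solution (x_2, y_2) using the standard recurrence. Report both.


Step 1: Find the fundamental solution (x₁, y₁) of x² - 8y² = 1.
  Expand √8 as a continued fraction. a₀ = ⌊√8⌋ = 2; iterate m_{k+1} = d_k·a_k − m_k, d_{k+1} = (8 − m_{k+1}²)/d_k, a_{k+1} = ⌊(a₀ + m_{k+1})/d_{k+1}⌋ (starting m₀ = 0, d₀ = 1), with convergents p_k = a_k·p_{k-1} + p_{k-2}, q_k = a_k·q_{k-1} + q_{k-2} (p₋₁ = 1, q₋₁ = 0):
  k = 0: a₀ = 2; p₀/q₀ = 2/1; p₀² − 8·q₀² = 4 − 8 = -4.
  k = 1: m = 2, d = 4, a = ⌊(2 + 2)/4⌋ = 1; p/q = (1·2 + 1)/(1·1 + 0) = 3/1; p² − 8·q² = 9 − 8 = 1.
  The first convergent with p² − 8·q² = 1 gives the fundamental solution (x₁, y₁) = (3, 1).
Step 2: Apply the recurrence (x_{n+1}, y_{n+1}) = (x₁x_n + 8y₁y_n, x₁y_n + y₁x_n) repeatedly.
  From (x_1, y_1) = (3, 1): x_2 = 3·3 + 8·1·1 = 17; y_2 = 3·1 + 1·3 = 6.
Step 3: Verify x_2² - 8·y_2² = 289 - 288 = 1 (should be 1). ✓

(x_1, y_1) = (3, 1); (x_2, y_2) = (17, 6).


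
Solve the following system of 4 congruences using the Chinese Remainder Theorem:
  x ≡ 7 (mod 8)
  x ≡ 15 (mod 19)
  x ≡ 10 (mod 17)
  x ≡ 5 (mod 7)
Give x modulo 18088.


Product of moduli M = 8 · 19 · 17 · 7 = 18088.
Merge one congruence at a time:
  Start: x ≡ 7 (mod 8).
  Combine with x ≡ 15 (mod 19); new modulus lcm = 152.
    Write x = 7 + 8·t and substitute into x ≡ 15 (mod 19): 8·t ≡ 15 − 7 = 8 (mod 19).
    The inverse of 8 mod 19 is 12 (since 8·12 = 96 = 5·19 + 1), so t ≡ 12·8 = 96 ≡ 1 (mod 19).
    Then x = 7 + 8·1 = 15, valid modulo lcm(8, 19) = 152: x ≡ 15 (mod 152).
  Combine with x ≡ 10 (mod 17); new modulus lcm = 2584.
    Write x = 15 + 152·t and substitute into x ≡ 10 (mod 17): 152·t ≡ 10 − 15 = -5 (mod 17).
    Reduce coefficients mod 17: 16·t ≡ 12 (mod 17).
    The inverse of 16 mod 17 is 16 (since 16·16 = 256 = 15·17 + 1), so t ≡ 16·12 = 192 ≡ 5 (mod 17).
    Then x = 15 + 152·5 = 775, valid modulo lcm(152, 17) = 2584: x ≡ 775 (mod 2584).
  Combine with x ≡ 5 (mod 7); new modulus lcm = 18088.
    Write x = 775 + 2584·t and substitute into x ≡ 5 (mod 7): 2584·t ≡ 5 − 775 = -770 (mod 7).
    Reduce coefficients mod 7: 1·t ≡ 0 (mod 7).
    So t ≡ 0 (mod 7).
    Then x = 775 + 2584·0 = 775, valid modulo lcm(2584, 7) = 18088: x ≡ 775 (mod 18088).
Verify against each original: 775 mod 8 = 7, 775 mod 19 = 15, 775 mod 17 = 10, 775 mod 7 = 5.

x ≡ 775 (mod 18088).


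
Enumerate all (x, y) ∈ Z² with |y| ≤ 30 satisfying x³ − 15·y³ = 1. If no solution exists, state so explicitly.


The equation is x³ - 15y³ = 1. For fixed y, x³ = 15·y³ + 1, so a solution requires the RHS to be a perfect cube.
Strategy: iterate y from -30 to 30, compute RHS = 15·y³ + 1, and check whether it is a (positive or negative) perfect cube.
Check small values of y:
  y = 0: RHS = 1 = (1)³ ⇒ x = 1 works.
  y = 1: RHS = 16 is not a perfect cube.
  y = -1: RHS = -14 is not a perfect cube.
  y = 2: RHS = 121 is not a perfect cube.
  y = -2: RHS = -119 is not a perfect cube.
  y = 3: RHS = 406 is not a perfect cube.
  y = -3: RHS = -404 is not a perfect cube.
Continuing the search up to |y| = 30 finds no further solutions beyond those listed.
Collected solutions: (1, 0).

Solutions (with |y| ≤ 30): (1, 0).


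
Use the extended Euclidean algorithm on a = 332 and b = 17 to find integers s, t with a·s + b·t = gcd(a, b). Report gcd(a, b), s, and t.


Euclidean algorithm on (332, 17) — divide until remainder is 0:
  332 = 19 · 17 + 9
  17 = 1 · 9 + 8
  9 = 1 · 8 + 1
  8 = 8 · 1 + 0
gcd(332, 17) = 1.
Track Bezout coefficients alongside the remainders: start with r₀ = 332 = a·1 + b·0 (s = 1, t = 0) and r₁ = 17 = a·0 + b·1 (s = 0, t = 1); each new remainder r_{k+1} = r_{k-1} − q_k·r_k inherits s_{k+1} = s_{k-1} − q_k·s_k, t_{k+1} = t_{k-1} − q_k·t_k, so r_k = a·s_k + b·t_k at every step:
  q = 19: r = 9, s = 1 − 19·0 = 1, t = 0 − 19·1 = -19  (check: 332·1 + 17·(-19) = 9)
  q = 1: r = 8, s = 0 − 1·1 = -1, t = 1 − 1·(-19) = 20  (check: 332·(-1) + 17·20 = 8)
  q = 1: r = 1, s = 1 − 1·(-1) = 2, t = -19 − 1·20 = -39  (check: 332·2 + 17·(-39) = 1)
The row with r = 1 (the gcd) gives the Bezout coefficients s = 2, t = -39.
Result: 332 · (2) + 17 · (-39) = 1.

gcd(332, 17) = 1; s = 2, t = -39 (check: 332·2 + 17·(-39) = 1).


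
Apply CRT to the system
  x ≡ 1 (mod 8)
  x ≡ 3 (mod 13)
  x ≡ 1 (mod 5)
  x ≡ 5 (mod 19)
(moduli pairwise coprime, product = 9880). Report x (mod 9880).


Product of moduli M = 8 · 13 · 5 · 19 = 9880.
Merge one congruence at a time:
  Start: x ≡ 1 (mod 8).
  Combine with x ≡ 3 (mod 13); new modulus lcm = 104.
    Write x = 1 + 8·t and substitute into x ≡ 3 (mod 13): 8·t ≡ 3 − 1 = 2 (mod 13).
    The inverse of 8 mod 13 is 5 (since 8·5 = 40 = 3·13 + 1), so t ≡ 5·2 = 10 ≡ 10 (mod 13).
    Then x = 1 + 8·10 = 81, valid modulo lcm(8, 13) = 104: x ≡ 81 (mod 104).
  Combine with x ≡ 1 (mod 5); new modulus lcm = 520.
    Write x = 81 + 104·t and substitute into x ≡ 1 (mod 5): 104·t ≡ 1 − 81 = -80 (mod 5).
    Reduce coefficients mod 5: 4·t ≡ 0 (mod 5).
    The inverse of 4 mod 5 is 4 (since 4·4 = 16 = 3·5 + 1), so t ≡ 4·0 = 0 ≡ 0 (mod 5).
    Then x = 81 + 104·0 = 81, valid modulo lcm(104, 5) = 520: x ≡ 81 (mod 520).
  Combine with x ≡ 5 (mod 19); new modulus lcm = 9880.
    Write x = 81 + 520·t and substitute into x ≡ 5 (mod 19): 520·t ≡ 5 − 81 = -76 (mod 19).
    Reduce coefficients mod 19: 7·t ≡ 0 (mod 19).
    The inverse of 7 mod 19 is 11 (since 7·11 = 77 = 4·19 + 1), so t ≡ 11·0 = 0 ≡ 0 (mod 19).
    Then x = 81 + 520·0 = 81, valid modulo lcm(520, 19) = 9880: x ≡ 81 (mod 9880).
Verify against each original: 81 mod 8 = 1, 81 mod 13 = 3, 81 mod 5 = 1, 81 mod 19 = 5.

x ≡ 81 (mod 9880).


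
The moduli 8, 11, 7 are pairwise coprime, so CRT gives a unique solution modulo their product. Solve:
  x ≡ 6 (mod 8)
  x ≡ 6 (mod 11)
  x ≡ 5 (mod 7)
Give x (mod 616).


Moduli 8, 11, 7 are pairwise coprime; by CRT there is a unique solution modulo M = 8 · 11 · 7 = 616.
Solve pairwise, accumulating the modulus:
  Start with x ≡ 6 (mod 8).
  Combine with x ≡ 6 (mod 11): since gcd(8, 11) = 1, we get a unique residue mod 88.
    Write x = 6 + 8·t and substitute into x ≡ 6 (mod 11): 8·t ≡ 6 − 6 = 0 (mod 11).
    The inverse of 8 mod 11 is 7 (since 8·7 = 56 = 5·11 + 1), so t ≡ 7·0 = 0 ≡ 0 (mod 11).
    Then x = 6 + 8·0 = 6, valid modulo lcm(8, 11) = 88: x ≡ 6 (mod 88).
  Combine with x ≡ 5 (mod 7): since gcd(88, 7) = 1, we get a unique residue mod 616.
    Write x = 6 + 88·t and substitute into x ≡ 5 (mod 7): 88·t ≡ 5 − 6 = -1 (mod 7).
    Reduce coefficients mod 7: 4·t ≡ 6 (mod 7).
    The inverse of 4 mod 7 is 2 (since 4·2 = 8 = 1·7 + 1), so t ≡ 2·6 = 12 ≡ 5 (mod 7).
    Then x = 6 + 88·5 = 446, valid modulo lcm(88, 7) = 616: x ≡ 446 (mod 616).
Verify: 446 mod 8 = 6 ✓, 446 mod 11 = 6 ✓, 446 mod 7 = 5 ✓.

x ≡ 446 (mod 616).


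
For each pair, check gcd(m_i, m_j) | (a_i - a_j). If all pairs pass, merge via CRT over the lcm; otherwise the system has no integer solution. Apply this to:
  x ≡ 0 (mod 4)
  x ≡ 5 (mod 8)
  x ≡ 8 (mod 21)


Moduli 4, 8, 21 are not pairwise coprime, so CRT works modulo lcm(m_i) when all pairwise compatibility conditions hold.
Pairwise compatibility: gcd(m_i, m_j) must divide a_i - a_j for every pair.
Merge one congruence at a time:
  Start: x ≡ 0 (mod 4).
  Combine with x ≡ 5 (mod 8): gcd(4, 8) = 4, and 5 - 0 = 5 is NOT divisible by 4.
    ⇒ system is inconsistent (no integer solution).

No solution (the system is inconsistent).


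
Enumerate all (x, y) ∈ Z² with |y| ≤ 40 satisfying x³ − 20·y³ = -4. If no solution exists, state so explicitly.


The equation is x³ - 20y³ = -4. For fixed y, x³ = 20·y³ − 4, so a solution requires the RHS to be a perfect cube.
Strategy: iterate y from -40 to 40, compute RHS = 20·y³ − 4, and check whether it is a (positive or negative) perfect cube.
Check small values of y:
  y = 0: RHS = -4 is not a perfect cube.
  y = 1: RHS = 16 is not a perfect cube.
  y = -1: RHS = -24 is not a perfect cube.
  y = 2: RHS = 156 is not a perfect cube.
  y = -2: RHS = -164 is not a perfect cube.
  y = 3: RHS = 536 is not a perfect cube.
  y = -3: RHS = -544 is not a perfect cube.
Continuing the search up to |y| = 40 finds no solutions either.
No (x, y) in the scanned range satisfies the equation.

No integer solutions with |y| ≤ 40.


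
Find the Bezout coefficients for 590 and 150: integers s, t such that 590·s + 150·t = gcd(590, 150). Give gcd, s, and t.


Euclidean algorithm on (590, 150) — divide until remainder is 0:
  590 = 3 · 150 + 140
  150 = 1 · 140 + 10
  140 = 14 · 10 + 0
gcd(590, 150) = 10.
Track Bezout coefficients alongside the remainders: start with r₀ = 590 = a·1 + b·0 (s = 1, t = 0) and r₁ = 150 = a·0 + b·1 (s = 0, t = 1); each new remainder r_{k+1} = r_{k-1} − q_k·r_k inherits s_{k+1} = s_{k-1} − q_k·s_k, t_{k+1} = t_{k-1} − q_k·t_k, so r_k = a·s_k + b·t_k at every step:
  q = 3: r = 140, s = 1 − 3·0 = 1, t = 0 − 3·1 = -3  (check: 590·1 + 150·(-3) = 140)
  q = 1: r = 10, s = 0 − 1·1 = -1, t = 1 − 1·(-3) = 4  (check: 590·(-1) + 150·4 = 10)
The row with r = 10 (the gcd) gives the Bezout coefficients s = -1, t = 4.
Result: 590 · (-1) + 150 · (4) = 10.

gcd(590, 150) = 10; s = -1, t = 4 (check: 590·(-1) + 150·4 = 10).


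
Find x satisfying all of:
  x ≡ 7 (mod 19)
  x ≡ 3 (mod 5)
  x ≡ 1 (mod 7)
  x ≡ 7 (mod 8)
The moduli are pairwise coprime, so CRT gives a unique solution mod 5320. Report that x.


Product of moduli M = 19 · 5 · 7 · 8 = 5320.
Merge one congruence at a time:
  Start: x ≡ 7 (mod 19).
  Combine with x ≡ 3 (mod 5); new modulus lcm = 95.
    Write x = 7 + 19·t and substitute into x ≡ 3 (mod 5): 19·t ≡ 3 − 7 = -4 (mod 5).
    Reduce coefficients mod 5: 4·t ≡ 1 (mod 5).
    The inverse of 4 mod 5 is 4 (since 4·4 = 16 = 3·5 + 1), so t ≡ 4·1 = 4 ≡ 4 (mod 5).
    Then x = 7 + 19·4 = 83, valid modulo lcm(19, 5) = 95: x ≡ 83 (mod 95).
  Combine with x ≡ 1 (mod 7); new modulus lcm = 665.
    Write x = 83 + 95·t and substitute into x ≡ 1 (mod 7): 95·t ≡ 1 − 83 = -82 (mod 7).
    Reduce coefficients mod 7: 4·t ≡ 2 (mod 7).
    The inverse of 4 mod 7 is 2 (since 4·2 = 8 = 1·7 + 1), so t ≡ 2·2 = 4 ≡ 4 (mod 7).
    Then x = 83 + 95·4 = 463, valid modulo lcm(95, 7) = 665: x ≡ 463 (mod 665).
  Combine with x ≡ 7 (mod 8); new modulus lcm = 5320.
    Write x = 463 + 665·t and substitute into x ≡ 7 (mod 8): 665·t ≡ 7 − 463 = -456 (mod 8).
    Reduce coefficients mod 8: 1·t ≡ 0 (mod 8).
    So t ≡ 0 (mod 8).
    Then x = 463 + 665·0 = 463, valid modulo lcm(665, 8) = 5320: x ≡ 463 (mod 5320).
Verify against each original: 463 mod 19 = 7, 463 mod 5 = 3, 463 mod 7 = 1, 463 mod 8 = 7.

x ≡ 463 (mod 5320).


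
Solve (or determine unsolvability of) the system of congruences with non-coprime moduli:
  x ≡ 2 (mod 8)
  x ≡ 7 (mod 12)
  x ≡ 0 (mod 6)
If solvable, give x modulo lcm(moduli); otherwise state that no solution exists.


Moduli 8, 12, 6 are not pairwise coprime, so CRT works modulo lcm(m_i) when all pairwise compatibility conditions hold.
Pairwise compatibility: gcd(m_i, m_j) must divide a_i - a_j for every pair.
Merge one congruence at a time:
  Start: x ≡ 2 (mod 8).
  Combine with x ≡ 7 (mod 12): gcd(8, 12) = 4, and 7 - 2 = 5 is NOT divisible by 4.
    ⇒ system is inconsistent (no integer solution).

No solution (the system is inconsistent).


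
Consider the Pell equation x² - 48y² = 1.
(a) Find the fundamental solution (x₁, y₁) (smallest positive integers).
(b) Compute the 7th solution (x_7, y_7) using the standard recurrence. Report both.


Step 1: Find the fundamental solution (x₁, y₁) of x² - 48y² = 1.
  Expand √48 as a continued fraction. a₀ = ⌊√48⌋ = 6; iterate m_{k+1} = d_k·a_k − m_k, d_{k+1} = (48 − m_{k+1}²)/d_k, a_{k+1} = ⌊(a₀ + m_{k+1})/d_{k+1}⌋ (starting m₀ = 0, d₀ = 1), with convergents p_k = a_k·p_{k-1} + p_{k-2}, q_k = a_k·q_{k-1} + q_{k-2} (p₋₁ = 1, q₋₁ = 0):
  k = 0: a₀ = 6; p₀/q₀ = 6/1; p₀² − 48·q₀² = 36 − 48 = -12.
  k = 1: m = 6, d = 12, a = ⌊(6 + 6)/12⌋ = 1; p/q = (1·6 + 1)/(1·1 + 0) = 7/1; p² − 48·q² = 49 − 48 = 1.
  The first convergent with p² − 48·q² = 1 gives the fundamental solution (x₁, y₁) = (7, 1).
Step 2: Apply the recurrence (x_{n+1}, y_{n+1}) = (x₁x_n + 48y₁y_n, x₁y_n + y₁x_n) repeatedly.
  From (x_1, y_1) = (7, 1): x_2 = 7·7 + 48·1·1 = 97; y_2 = 7·1 + 1·7 = 14.
  From (x_2, y_2) = (97, 14): x_3 = 7·97 + 48·1·14 = 1351; y_3 = 7·14 + 1·97 = 195.
  From (x_3, y_3) = (1351, 195): x_4 = 7·1351 + 48·1·195 = 18817; y_4 = 7·195 + 1·1351 = 2716.
  From (x_4, y_4) = (18817, 2716): x_5 = 7·18817 + 48·1·2716 = 262087; y_5 = 7·2716 + 1·18817 = 37829.
  From (x_5, y_5) = (262087, 37829): x_6 = 7·262087 + 48·1·37829 = 3650401; y_6 = 7·37829 + 1·262087 = 526890.
  From (x_6, y_6) = (3650401, 526890): x_7 = 7·3650401 + 48·1·526890 = 50843527; y_7 = 7·526890 + 1·3650401 = 7338631.
Step 3: Verify x_7² - 48·y_7² = 2585064237799729 - 2585064237799728 = 1 (should be 1). ✓

(x_1, y_1) = (7, 1); (x_7, y_7) = (50843527, 7338631).


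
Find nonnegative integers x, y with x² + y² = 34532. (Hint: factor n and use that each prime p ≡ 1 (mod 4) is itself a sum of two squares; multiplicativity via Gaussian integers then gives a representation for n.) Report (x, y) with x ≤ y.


Step 1: Factor n = 34532 = 2^2 · 89 · 97.
Step 2: Check the mod-4 condition on each prime factor: 2 = 2 (special); 89 ≡ 1 (mod 4), exponent 1; 97 ≡ 1 (mod 4), exponent 1.
All primes ≡ 3 (mod 4) appear to even exponent (or don't appear), so by the two-squares theorem n IS expressible as a sum of two squares.
Step 3: Build a representation. Group n = k² · m with k = 2 and m = 89 · 97 = 8633 (a product of primes ≡ 1 (mod 4)); a representation of m scales to one of n via (k·x)² + (k·y)² = k²(x² + y²). Each prime p ≡ 1 (mod 4) is itself a sum of two squares; find a² by testing p − a² for a perfect square:
  89: 89 − 1² = 88, 89 − 2² = 85, 89 − 3² = 80, 89 − 4² = 73, 89 − 5² = 64 = 8² ⇒ 89 = 5² + 8².
  97: 97 − 1² = 96, 97 − 2² = 93, 97 − 3² = 88, 97 − 4² = 81 = 9² ⇒ 97 = 4² + 9².
  Combine using the Brahmagupta–Fibonacci identity (a² + b²)(c² + d²) = (ac − bd)² + (ad + bc)² = (ac + bd)² + (ad − bc)²:
  89 · 97 = 8633: from (5² + 8²)(4² + 9²), take (5·4 − 8·9, 5·9 + 8·4) = (20 − 72, 45 + 32) = (-52, 77); dropping signs (only squares matter) gives (52, 77); check 52² + 77² = 2704 + 5929 = 8633 ✓.
  Scale by k = 2: (2·52, 2·77) = (104, 154).
Step 4: Order so x ≤ y and verify: 104² + 154² = 10816 + 23716 = 34532 = n. ✓

n = 34532 = 104² + 154² (one valid representation with x ≤ y).


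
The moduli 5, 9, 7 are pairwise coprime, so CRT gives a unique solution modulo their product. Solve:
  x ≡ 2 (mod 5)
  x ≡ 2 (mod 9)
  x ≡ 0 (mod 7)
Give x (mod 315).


Moduli 5, 9, 7 are pairwise coprime; by CRT there is a unique solution modulo M = 5 · 9 · 7 = 315.
Solve pairwise, accumulating the modulus:
  Start with x ≡ 2 (mod 5).
  Combine with x ≡ 2 (mod 9): since gcd(5, 9) = 1, we get a unique residue mod 45.
    Write x = 2 + 5·t and substitute into x ≡ 2 (mod 9): 5·t ≡ 2 − 2 = 0 (mod 9).
    The inverse of 5 mod 9 is 2 (since 5·2 = 10 = 1·9 + 1), so t ≡ 2·0 = 0 ≡ 0 (mod 9).
    Then x = 2 + 5·0 = 2, valid modulo lcm(5, 9) = 45: x ≡ 2 (mod 45).
  Combine with x ≡ 0 (mod 7): since gcd(45, 7) = 1, we get a unique residue mod 315.
    Write x = 2 + 45·t and substitute into x ≡ 0 (mod 7): 45·t ≡ 0 − 2 = -2 (mod 7).
    Reduce coefficients mod 7: 3·t ≡ 5 (mod 7).
    The inverse of 3 mod 7 is 5 (since 3·5 = 15 = 2·7 + 1), so t ≡ 5·5 = 25 ≡ 4 (mod 7).
    Then x = 2 + 45·4 = 182, valid modulo lcm(45, 7) = 315: x ≡ 182 (mod 315).
Verify: 182 mod 5 = 2 ✓, 182 mod 9 = 2 ✓, 182 mod 7 = 0 ✓.

x ≡ 182 (mod 315).


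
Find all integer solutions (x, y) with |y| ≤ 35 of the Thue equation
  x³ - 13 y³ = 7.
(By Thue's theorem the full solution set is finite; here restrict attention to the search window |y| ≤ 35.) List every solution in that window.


The equation is x³ - 13y³ = 7. For fixed y, x³ = 13·y³ + 7, so a solution requires the RHS to be a perfect cube.
Strategy: iterate y from -35 to 35, compute RHS = 13·y³ + 7, and check whether it is a (positive or negative) perfect cube.
Check small values of y:
  y = 0: RHS = 7 is not a perfect cube.
  y = 1: RHS = 20 is not a perfect cube.
  y = -1: RHS = -6 is not a perfect cube.
  y = 2: RHS = 111 is not a perfect cube.
  y = -2: RHS = -97 is not a perfect cube.
  y = 3: RHS = 358 is not a perfect cube.
  y = -3: RHS = -344 is not a perfect cube.
Continuing the search up to |y| = 35 finds no solutions either.
No (x, y) in the scanned range satisfies the equation.

No integer solutions with |y| ≤ 35.


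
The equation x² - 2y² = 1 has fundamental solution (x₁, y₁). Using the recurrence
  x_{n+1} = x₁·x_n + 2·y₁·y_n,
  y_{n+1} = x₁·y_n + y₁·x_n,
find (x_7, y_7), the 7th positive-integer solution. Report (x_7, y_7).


Step 1: Find the fundamental solution (x₁, y₁) of x² - 2y² = 1.
  Expand √2 as a continued fraction. a₀ = ⌊√2⌋ = 1; iterate m_{k+1} = d_k·a_k − m_k, d_{k+1} = (2 − m_{k+1}²)/d_k, a_{k+1} = ⌊(a₀ + m_{k+1})/d_{k+1}⌋ (starting m₀ = 0, d₀ = 1), with convergents p_k = a_k·p_{k-1} + p_{k-2}, q_k = a_k·q_{k-1} + q_{k-2} (p₋₁ = 1, q₋₁ = 0):
  k = 0: a₀ = 1; p₀/q₀ = 1/1; p₀² − 2·q₀² = 1 − 2 = -1.
  k = 1: m = 1, d = 1, a = ⌊(1 + 1)/1⌋ = 2; p/q = (2·1 + 1)/(2·1 + 0) = 3/2; p² − 2·q² = 9 − 8 = 1.
  The first convergent with p² − 2·q² = 1 gives the fundamental solution (x₁, y₁) = (3, 2).
Step 2: Apply the recurrence (x_{n+1}, y_{n+1}) = (x₁x_n + 2y₁y_n, x₁y_n + y₁x_n) repeatedly.
  From (x_1, y_1) = (3, 2): x_2 = 3·3 + 2·2·2 = 17; y_2 = 3·2 + 2·3 = 12.
  From (x_2, y_2) = (17, 12): x_3 = 3·17 + 2·2·12 = 99; y_3 = 3·12 + 2·17 = 70.
  From (x_3, y_3) = (99, 70): x_4 = 3·99 + 2·2·70 = 577; y_4 = 3·70 + 2·99 = 408.
  From (x_4, y_4) = (577, 408): x_5 = 3·577 + 2·2·408 = 3363; y_5 = 3·408 + 2·577 = 2378.
  From (x_5, y_5) = (3363, 2378): x_6 = 3·3363 + 2·2·2378 = 19601; y_6 = 3·2378 + 2·3363 = 13860.
  From (x_6, y_6) = (19601, 13860): x_7 = 3·19601 + 2·2·13860 = 114243; y_7 = 3·13860 + 2·19601 = 80782.
Step 3: Verify x_7² - 2·y_7² = 13051463049 - 13051463048 = 1 (should be 1). ✓

(x_1, y_1) = (3, 2); (x_7, y_7) = (114243, 80782).


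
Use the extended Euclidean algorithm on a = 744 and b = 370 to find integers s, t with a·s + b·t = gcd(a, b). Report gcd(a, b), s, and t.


Euclidean algorithm on (744, 370) — divide until remainder is 0:
  744 = 2 · 370 + 4
  370 = 92 · 4 + 2
  4 = 2 · 2 + 0
gcd(744, 370) = 2.
Track Bezout coefficients alongside the remainders: start with r₀ = 744 = a·1 + b·0 (s = 1, t = 0) and r₁ = 370 = a·0 + b·1 (s = 0, t = 1); each new remainder r_{k+1} = r_{k-1} − q_k·r_k inherits s_{k+1} = s_{k-1} − q_k·s_k, t_{k+1} = t_{k-1} − q_k·t_k, so r_k = a·s_k + b·t_k at every step:
  q = 2: r = 4, s = 1 − 2·0 = 1, t = 0 − 2·1 = -2  (check: 744·1 + 370·(-2) = 4)
  q = 92: r = 2, s = 0 − 92·1 = -92, t = 1 − 92·(-2) = 185  (check: 744·(-92) + 370·185 = 2)
The row with r = 2 (the gcd) gives the Bezout coefficients s = -92, t = 185.
Result: 744 · (-92) + 370 · (185) = 2.

gcd(744, 370) = 2; s = -92, t = 185 (check: 744·(-92) + 370·185 = 2).


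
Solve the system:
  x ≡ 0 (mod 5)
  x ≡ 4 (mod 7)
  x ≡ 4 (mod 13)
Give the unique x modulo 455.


Moduli 5, 7, 13 are pairwise coprime; by CRT there is a unique solution modulo M = 5 · 7 · 13 = 455.
Solve pairwise, accumulating the modulus:
  Start with x ≡ 0 (mod 5).
  Combine with x ≡ 4 (mod 7): since gcd(5, 7) = 1, we get a unique residue mod 35.
    Write x = 0 + 5·t and substitute into x ≡ 4 (mod 7): 5·t ≡ 4 − 0 = 4 (mod 7).
    The inverse of 5 mod 7 is 3 (since 5·3 = 15 = 2·7 + 1), so t ≡ 3·4 = 12 ≡ 5 (mod 7).
    Then x = 0 + 5·5 = 25, valid modulo lcm(5, 7) = 35: x ≡ 25 (mod 35).
  Combine with x ≡ 4 (mod 13): since gcd(35, 13) = 1, we get a unique residue mod 455.
    Write x = 25 + 35·t and substitute into x ≡ 4 (mod 13): 35·t ≡ 4 − 25 = -21 (mod 13).
    Reduce coefficients mod 13: 9·t ≡ 5 (mod 13).
    The inverse of 9 mod 13 is 3 (since 9·3 = 27 = 2·13 + 1), so t ≡ 3·5 = 15 ≡ 2 (mod 13).
    Then x = 25 + 35·2 = 95, valid modulo lcm(35, 13) = 455: x ≡ 95 (mod 455).
Verify: 95 mod 5 = 0 ✓, 95 mod 7 = 4 ✓, 95 mod 13 = 4 ✓.

x ≡ 95 (mod 455).
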